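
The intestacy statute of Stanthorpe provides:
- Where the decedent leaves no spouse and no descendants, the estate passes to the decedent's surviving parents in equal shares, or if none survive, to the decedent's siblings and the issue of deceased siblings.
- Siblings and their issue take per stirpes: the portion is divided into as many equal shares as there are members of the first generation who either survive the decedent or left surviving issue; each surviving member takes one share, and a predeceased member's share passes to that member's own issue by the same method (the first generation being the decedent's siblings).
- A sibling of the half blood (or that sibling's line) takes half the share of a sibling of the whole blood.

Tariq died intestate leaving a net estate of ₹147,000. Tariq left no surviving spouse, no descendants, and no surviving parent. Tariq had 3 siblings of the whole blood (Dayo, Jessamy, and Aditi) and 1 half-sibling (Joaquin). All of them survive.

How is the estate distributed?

The entire ₹147,000 passes to the siblings and their issue.
Counting each half-blood sibling's line as half a unit, there are 7/2 units in ₹147,000, so one unit is ₹42,000. Whole-blood lines (Dayo, Jessamy, and Aditi) take ₹42,000 each; half-blood lines (Joaquin) take ₹21,000 each.

Dayo: ₹42,000; Joaquin: ₹21,000; Jessamy: ₹42,000; Aditi: ₹42,000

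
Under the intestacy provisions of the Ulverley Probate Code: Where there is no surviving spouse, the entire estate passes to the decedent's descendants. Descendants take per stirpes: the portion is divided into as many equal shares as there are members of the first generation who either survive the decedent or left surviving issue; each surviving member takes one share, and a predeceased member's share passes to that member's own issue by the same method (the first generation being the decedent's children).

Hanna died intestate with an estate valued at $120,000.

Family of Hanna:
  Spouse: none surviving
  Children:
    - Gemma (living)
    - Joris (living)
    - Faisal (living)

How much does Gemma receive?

The entire $120,000 passes to the descendants.
That amount ($120,000) is divided into 3 shares of $40,000: Gemma, Joris, and Faisal each take $40,000.

Gemma receives $40,000.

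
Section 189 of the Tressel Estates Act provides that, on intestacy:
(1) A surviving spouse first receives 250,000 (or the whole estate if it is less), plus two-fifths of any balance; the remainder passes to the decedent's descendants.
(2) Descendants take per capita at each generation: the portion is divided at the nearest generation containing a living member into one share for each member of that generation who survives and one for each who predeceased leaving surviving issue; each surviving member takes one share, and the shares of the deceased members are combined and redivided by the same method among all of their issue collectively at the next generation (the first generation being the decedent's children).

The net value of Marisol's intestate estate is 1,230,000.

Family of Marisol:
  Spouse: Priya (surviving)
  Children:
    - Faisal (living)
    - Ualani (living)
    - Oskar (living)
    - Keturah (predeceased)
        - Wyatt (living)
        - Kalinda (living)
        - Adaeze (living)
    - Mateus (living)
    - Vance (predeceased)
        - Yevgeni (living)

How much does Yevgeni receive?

Yevgeni receives 49,000.

Priya first takes 250,000, leaving a balance of 980,000. Priya then takes two-fifths of the balance (392,000), for a total of 642,000. The remaining 588,000 passes to the descendants.
The descendants' portion (588,000) is divided at the children's generation into 6 shares of 98,000. Faisal, Ualani, Oskar, and Mateus each take 98,000. The 2 shares of the deceased (Keturah and Vance) are combined into a pool of 196,000.
That pool (196,000) is divided at the grandchildren's generation equally among Wyatt, Kalinda, Adaeze, and Yevgeni: 49,000 each.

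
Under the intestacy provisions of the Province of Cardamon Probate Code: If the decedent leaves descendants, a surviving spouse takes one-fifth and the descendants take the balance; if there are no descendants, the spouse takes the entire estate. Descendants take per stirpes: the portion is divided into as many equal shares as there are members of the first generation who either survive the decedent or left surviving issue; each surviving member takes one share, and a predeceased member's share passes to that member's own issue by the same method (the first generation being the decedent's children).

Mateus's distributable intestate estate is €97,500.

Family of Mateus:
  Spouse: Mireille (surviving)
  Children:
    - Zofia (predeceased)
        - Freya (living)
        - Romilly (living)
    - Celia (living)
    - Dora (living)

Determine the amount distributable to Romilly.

Mireille takes one-fifth of €97,500 = €19,500. The remaining €78,000 passes to the descendants.
The descendants' portion (€78,000) is divided into 3 shares of €26,000: Celia and Dora each take €26,000; Zofia's €26,000 share passes to Zofia's issue.
Zofia's share (€26,000) is divided into 2 shares of €13,000: Freya and Romilly each take €13,000.

Romilly receives €13,000.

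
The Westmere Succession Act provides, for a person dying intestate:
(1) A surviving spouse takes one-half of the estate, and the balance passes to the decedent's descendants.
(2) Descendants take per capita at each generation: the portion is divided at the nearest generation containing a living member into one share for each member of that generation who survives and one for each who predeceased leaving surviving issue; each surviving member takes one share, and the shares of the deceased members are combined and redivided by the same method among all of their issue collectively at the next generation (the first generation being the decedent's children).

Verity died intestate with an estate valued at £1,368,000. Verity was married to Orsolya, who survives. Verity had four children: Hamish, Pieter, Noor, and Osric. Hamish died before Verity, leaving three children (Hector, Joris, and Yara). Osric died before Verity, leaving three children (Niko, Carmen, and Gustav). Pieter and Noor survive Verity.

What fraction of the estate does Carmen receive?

Carmen receives 1/24 of the estate.

Orsolya takes one-half of £1,368,000 = £684,000. The remaining £684,000 passes to the descendants.
The descendants' portion (£684,000) is divided at the children's generation into 4 shares of £171,000. Pieter and Noor each take £171,000. The 2 shares of the deceased (Hamish and Osric) are combined into a pool of £342,000.
That pool (£342,000) is divided at the grandchildren's generation equally among Hector, Joris, Yara, Niko, Carmen, and Gustav: £57,000 each.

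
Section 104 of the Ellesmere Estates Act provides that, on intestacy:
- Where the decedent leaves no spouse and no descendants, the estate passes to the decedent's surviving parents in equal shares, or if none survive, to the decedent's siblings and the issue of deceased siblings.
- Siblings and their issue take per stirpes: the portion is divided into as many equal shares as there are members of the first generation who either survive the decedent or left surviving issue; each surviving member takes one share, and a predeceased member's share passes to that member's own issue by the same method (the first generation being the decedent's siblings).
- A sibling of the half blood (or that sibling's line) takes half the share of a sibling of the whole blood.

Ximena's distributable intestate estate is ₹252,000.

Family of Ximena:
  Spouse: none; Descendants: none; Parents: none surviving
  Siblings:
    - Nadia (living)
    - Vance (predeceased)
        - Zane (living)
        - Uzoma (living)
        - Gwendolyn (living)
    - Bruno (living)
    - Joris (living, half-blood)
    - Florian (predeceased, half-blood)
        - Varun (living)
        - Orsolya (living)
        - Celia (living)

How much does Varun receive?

Varun receives ₹10,500.

The entire ₹252,000 passes to the siblings and their issue.
Counting each half-blood sibling's line as half a unit, there are 4 units in ₹252,000, so one unit is ₹63,000. Whole-blood lines (Nadia, Vance, and Bruno) take ₹63,000 each; half-blood lines (Joris and Florian) take ₹31,500 each.
Vance's share (₹63,000) is divided into 3 shares of ₹21,000: Zane, Uzoma, and Gwendolyn each take ₹21,000.
Florian's share (₹31,500) is divided into 3 shares of ₹10,500: Varun, Orsolya, and Celia each take ₹10,500.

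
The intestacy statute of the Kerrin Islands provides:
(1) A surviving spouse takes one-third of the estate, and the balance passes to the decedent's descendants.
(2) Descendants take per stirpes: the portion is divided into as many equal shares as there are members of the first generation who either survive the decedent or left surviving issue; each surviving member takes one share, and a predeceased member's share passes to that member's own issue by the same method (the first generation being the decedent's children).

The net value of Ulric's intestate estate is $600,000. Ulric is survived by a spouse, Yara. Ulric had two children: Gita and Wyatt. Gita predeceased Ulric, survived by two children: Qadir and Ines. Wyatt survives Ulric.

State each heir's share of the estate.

Yara: $200,000; Qadir: $100,000; Ines: $100,000; Wyatt: $200,000

Yara takes one-third of $600,000 = $200,000. The remaining $400,000 passes to the descendants.
The descendants' portion ($400,000) is divided into 2 shares of $200,000: Wyatt takes $200,000; Gita's $200,000 share passes to Gita's issue.
Gita's share ($200,000) is divided into 2 shares of $100,000: Qadir and Ines each take $100,000.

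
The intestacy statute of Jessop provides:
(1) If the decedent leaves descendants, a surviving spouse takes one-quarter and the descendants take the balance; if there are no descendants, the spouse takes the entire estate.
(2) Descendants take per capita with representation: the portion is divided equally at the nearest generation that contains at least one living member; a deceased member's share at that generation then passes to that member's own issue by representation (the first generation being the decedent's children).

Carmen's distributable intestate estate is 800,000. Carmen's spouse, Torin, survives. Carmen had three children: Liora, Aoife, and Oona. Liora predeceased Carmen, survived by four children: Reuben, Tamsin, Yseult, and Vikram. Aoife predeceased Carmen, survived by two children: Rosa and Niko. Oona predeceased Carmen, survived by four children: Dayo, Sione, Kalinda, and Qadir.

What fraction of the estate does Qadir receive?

Torin takes one-quarter of 800,000 = 200,000. The remaining 600,000 passes to the descendants.
No child survives, so the initial division is made at the grandchildren's generation.
The descendants' portion (600,000) is divided into 10 shares of 60,000: Reuben, Tamsin, Yseult, Vikram, Rosa, Niko, Dayo, Sione, Kalinda, and Qadir each take 60,000.

Qadir receives 3/40 of the estate.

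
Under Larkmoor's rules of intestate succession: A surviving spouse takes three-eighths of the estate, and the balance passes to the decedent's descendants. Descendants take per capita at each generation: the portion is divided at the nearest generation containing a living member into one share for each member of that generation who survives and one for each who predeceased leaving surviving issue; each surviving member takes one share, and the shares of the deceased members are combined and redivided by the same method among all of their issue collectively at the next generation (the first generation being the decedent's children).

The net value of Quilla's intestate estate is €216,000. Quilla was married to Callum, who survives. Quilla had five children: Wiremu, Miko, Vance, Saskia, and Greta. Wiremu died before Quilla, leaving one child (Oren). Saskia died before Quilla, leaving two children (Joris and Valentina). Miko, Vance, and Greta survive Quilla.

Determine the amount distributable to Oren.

Oren receives €18,000.

Callum takes three-eighths of €216,000 = €81,000. The remaining €135,000 passes to the descendants.
The descendants' portion (€135,000) is divided at the children's generation into 5 shares of €27,000. Miko, Vance, and Greta each take €27,000. The 2 shares of the deceased (Wiremu and Saskia) are combined into a pool of €54,000.
That pool (€54,000) is divided at the grandchildren's generation equally among Oren, Joris, and Valentina: €18,000 each.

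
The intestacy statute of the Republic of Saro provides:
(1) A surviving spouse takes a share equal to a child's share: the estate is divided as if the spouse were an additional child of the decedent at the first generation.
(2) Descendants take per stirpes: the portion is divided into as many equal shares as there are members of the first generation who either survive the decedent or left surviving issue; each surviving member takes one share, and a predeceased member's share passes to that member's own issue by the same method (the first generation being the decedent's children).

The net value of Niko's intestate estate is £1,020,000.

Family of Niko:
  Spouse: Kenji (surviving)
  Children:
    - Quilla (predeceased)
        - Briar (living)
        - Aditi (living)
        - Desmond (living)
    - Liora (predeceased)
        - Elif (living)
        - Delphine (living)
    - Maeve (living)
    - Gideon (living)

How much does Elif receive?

The spouse counts as an additional share at the children's level, so there are 5 primary shares of £204,000. Kenji takes one such share (£204,000).
The children's combined portion (£816,000) is divided into 4 shares of £204,000: Maeve and Gideon each take £204,000; Quilla's £204,000 share passes to Quilla's issue; Liora's £204,000 share passes to Liora's issue.
Quilla's share (£204,000) is divided into 3 shares of £68,000: Briar, Aditi, and Desmond each take £68,000.
Liora's share (£204,000) is divided into 2 shares of £102,000: Elif and Delphine each take £102,000.

Elif receives £102,000.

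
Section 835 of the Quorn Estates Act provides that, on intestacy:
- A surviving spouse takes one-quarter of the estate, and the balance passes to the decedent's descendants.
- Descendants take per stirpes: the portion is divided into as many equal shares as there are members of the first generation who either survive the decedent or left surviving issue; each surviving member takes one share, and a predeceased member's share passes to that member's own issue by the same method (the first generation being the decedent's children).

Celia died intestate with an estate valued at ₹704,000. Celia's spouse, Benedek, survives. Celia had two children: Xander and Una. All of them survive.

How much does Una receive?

Benedek takes one-quarter of ₹704,000 = ₹176,000. The remaining ₹528,000 passes to the descendants.
The descendants' portion (₹528,000) is divided into 2 shares of ₹264,000: Xander and Una each take ₹264,000.

Una receives ₹264,000.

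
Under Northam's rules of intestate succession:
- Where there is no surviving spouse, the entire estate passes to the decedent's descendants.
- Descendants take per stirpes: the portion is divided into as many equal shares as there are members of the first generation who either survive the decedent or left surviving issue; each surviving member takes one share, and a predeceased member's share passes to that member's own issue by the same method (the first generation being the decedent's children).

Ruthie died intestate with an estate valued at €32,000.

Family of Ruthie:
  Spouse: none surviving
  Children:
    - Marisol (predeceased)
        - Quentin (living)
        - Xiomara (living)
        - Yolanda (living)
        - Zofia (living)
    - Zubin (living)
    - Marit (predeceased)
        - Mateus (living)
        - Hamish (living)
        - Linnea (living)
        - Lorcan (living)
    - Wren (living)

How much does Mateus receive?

The entire €32,000 passes to the descendants.
That amount (€32,000) is divided into 4 shares of €8,000: Zubin and Wren each take €8,000; Marisol's €8,000 share passes to Marisol's issue; Marit's €8,000 share passes to Marit's issue.
Marisol's share (€8,000) is divided into 4 shares of €2,000: Quentin, Xiomara, Yolanda, and Zofia each take €2,000.
Marit's share (€8,000) is divided into 4 shares of €2,000: Mateus, Hamish, Linnea, and Lorcan each take €2,000.

Mateus receives €2,000.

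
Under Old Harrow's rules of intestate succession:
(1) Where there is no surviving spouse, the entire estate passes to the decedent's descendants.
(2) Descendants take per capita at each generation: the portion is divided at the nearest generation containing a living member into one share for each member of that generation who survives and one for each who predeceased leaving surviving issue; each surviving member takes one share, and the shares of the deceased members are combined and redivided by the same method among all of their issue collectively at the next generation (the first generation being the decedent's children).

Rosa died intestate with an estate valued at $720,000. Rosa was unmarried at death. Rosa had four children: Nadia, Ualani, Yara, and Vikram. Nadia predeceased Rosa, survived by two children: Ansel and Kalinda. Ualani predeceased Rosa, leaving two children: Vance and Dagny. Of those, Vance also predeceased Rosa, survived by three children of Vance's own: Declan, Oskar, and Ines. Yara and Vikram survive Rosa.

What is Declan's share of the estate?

Declan receives $30,000.

The entire $720,000 passes to the descendants.
That amount ($720,000) is divided at the children's generation into 4 shares of $180,000. Yara and Vikram each take $180,000. The 2 shares of the deceased (Nadia and Ualani) are combined into a pool of $360,000.
That pool ($360,000) is divided at the grandchildren's generation into 4 shares of $90,000. Ansel, Kalinda, and Dagny each take $90,000. The remaining share for the deceased Vance ($90,000) is carried to the next generation.
That pool ($90,000) is divided at the great-grandchildren's generation equally among Declan, Oskar, and Ines: $30,000 each.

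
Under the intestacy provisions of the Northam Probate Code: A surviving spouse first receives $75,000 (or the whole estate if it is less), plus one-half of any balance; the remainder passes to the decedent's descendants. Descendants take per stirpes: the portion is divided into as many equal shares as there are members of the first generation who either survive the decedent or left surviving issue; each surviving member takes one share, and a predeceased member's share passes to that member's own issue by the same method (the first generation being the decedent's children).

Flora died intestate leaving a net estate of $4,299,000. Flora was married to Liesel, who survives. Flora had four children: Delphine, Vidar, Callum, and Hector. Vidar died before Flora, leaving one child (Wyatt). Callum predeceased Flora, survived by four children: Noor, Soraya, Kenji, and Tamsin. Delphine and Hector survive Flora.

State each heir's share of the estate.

Liesel: $2,187,000; Delphine: $528,000; Wyatt: $528,000; Noor: $132,000; Soraya: $132,000; Kenji: $132,000; Tamsin: $132,000; Hector: $528,000

Liesel first takes $75,000, leaving a balance of $4,224,000. Liesel then takes one-half of the balance ($2,112,000), for a total of $2,187,000. The remaining $2,112,000 passes to the descendants.
The descendants' portion ($2,112,000) is divided into 4 shares of $528,000: Delphine and Hector each take $528,000; Vidar's $528,000 share passes to Vidar's issue; Callum's $528,000 share passes to Callum's issue.
Vidar's share ($528,000) passes entirely to Wyatt.
Callum's share ($528,000) is divided into 4 shares of $132,000: Noor, Soraya, Kenji, and Tamsin each take $132,000.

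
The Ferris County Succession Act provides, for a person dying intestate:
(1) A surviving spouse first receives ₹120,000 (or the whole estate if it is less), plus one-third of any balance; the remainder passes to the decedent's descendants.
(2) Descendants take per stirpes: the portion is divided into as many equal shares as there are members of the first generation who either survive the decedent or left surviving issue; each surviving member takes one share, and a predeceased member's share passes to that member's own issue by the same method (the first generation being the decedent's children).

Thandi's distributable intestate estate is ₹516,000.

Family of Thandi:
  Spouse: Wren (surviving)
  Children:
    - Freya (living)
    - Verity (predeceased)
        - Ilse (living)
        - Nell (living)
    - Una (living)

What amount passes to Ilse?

Wren first takes ₹120,000, leaving a balance of ₹396,000. Wren then takes one-third of the balance (₹132,000), for a total of ₹252,000. The remaining ₹264,000 passes to the descendants.
The descendants' portion (₹264,000) is divided into 3 shares of ₹88,000: Freya and Una each take ₹88,000; Verity's ₹88,000 share passes to Verity's issue.
Verity's share (₹88,000) is divided into 2 shares of ₹44,000: Ilse and Nell each take ₹44,000.

Ilse receives ₹44,000.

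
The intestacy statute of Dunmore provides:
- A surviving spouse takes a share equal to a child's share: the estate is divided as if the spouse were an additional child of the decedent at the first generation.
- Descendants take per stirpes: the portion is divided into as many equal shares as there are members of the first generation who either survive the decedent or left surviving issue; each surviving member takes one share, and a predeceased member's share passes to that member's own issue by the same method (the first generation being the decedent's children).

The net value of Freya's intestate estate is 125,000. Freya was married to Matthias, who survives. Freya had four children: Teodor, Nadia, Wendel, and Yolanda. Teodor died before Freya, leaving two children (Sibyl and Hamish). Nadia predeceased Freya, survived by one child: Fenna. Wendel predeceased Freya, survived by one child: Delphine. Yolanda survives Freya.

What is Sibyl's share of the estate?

The spouse counts as an additional share at the children's level, so there are 5 primary shares of 25,000. Matthias takes one such share (25,000).
The children's combined portion (100,000) is divided into 4 shares of 25,000: Yolanda takes 25,000; Teodor's 25,000 share passes to Teodor's issue; Nadia's 25,000 share passes to Nadia's issue; Wendel's 25,000 share passes to Wendel's issue.
Teodor's share (25,000) is divided into 2 shares of 12,500: Sibyl and Hamish each take 12,500.
Nadia's share (25,000) passes entirely to Fenna.
Wendel's share (25,000) passes entirely to Delphine.

Sibyl receives 12,500.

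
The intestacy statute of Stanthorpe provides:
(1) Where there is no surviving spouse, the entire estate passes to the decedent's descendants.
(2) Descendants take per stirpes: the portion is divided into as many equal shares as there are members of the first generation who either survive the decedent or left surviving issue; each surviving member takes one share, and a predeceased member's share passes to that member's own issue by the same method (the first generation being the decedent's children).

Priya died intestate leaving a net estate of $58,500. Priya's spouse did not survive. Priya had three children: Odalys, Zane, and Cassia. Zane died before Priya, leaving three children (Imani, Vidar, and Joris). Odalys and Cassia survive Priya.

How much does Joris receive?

The entire $58,500 passes to the descendants.
That amount ($58,500) is divided into 3 shares of $19,500: Odalys and Cassia each take $19,500; Zane's $19,500 share passes to Zane's issue.
Zane's share ($19,500) is divided into 3 shares of $6,500: Imani, Vidar, and Joris each take $6,500.

Joris receives $6,500.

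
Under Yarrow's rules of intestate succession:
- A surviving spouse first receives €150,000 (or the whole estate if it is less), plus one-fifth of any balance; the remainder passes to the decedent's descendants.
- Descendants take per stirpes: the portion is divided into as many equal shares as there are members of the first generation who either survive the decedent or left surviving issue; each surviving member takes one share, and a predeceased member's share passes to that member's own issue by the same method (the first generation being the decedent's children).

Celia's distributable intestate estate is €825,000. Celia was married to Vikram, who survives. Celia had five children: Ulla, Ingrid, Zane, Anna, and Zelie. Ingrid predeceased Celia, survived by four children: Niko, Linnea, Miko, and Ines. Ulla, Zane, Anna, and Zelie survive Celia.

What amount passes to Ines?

Ines receives €27,000.

Vikram first takes €150,000, leaving a balance of €675,000. Vikram then takes one-fifth of the balance (€135,000), for a total of €285,000. The remaining €540,000 passes to the descendants.
The descendants' portion (€540,000) is divided into 5 shares of €108,000: Ulla, Zane, Anna, and Zelie each take €108,000; Ingrid's €108,000 share passes to Ingrid's issue.
Ingrid's share (€108,000) is divided into 4 shares of €27,000: Niko, Linnea, Miko, and Ines each take €27,000.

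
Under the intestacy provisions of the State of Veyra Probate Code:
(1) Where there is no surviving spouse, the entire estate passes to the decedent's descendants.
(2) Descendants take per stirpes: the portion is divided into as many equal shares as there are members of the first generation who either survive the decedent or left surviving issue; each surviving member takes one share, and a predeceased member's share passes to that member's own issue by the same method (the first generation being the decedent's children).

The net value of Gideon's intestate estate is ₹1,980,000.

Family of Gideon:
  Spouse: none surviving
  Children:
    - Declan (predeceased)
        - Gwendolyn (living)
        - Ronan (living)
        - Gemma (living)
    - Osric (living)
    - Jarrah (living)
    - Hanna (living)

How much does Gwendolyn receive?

The entire ₹1,980,000 passes to the descendants.
That amount (₹1,980,000) is divided into 4 shares of ₹495,000: Osric, Jarrah, and Hanna each take ₹495,000; Declan's ₹495,000 share passes to Declan's issue.
Declan's share (₹495,000) is divided into 3 shares of ₹165,000: Gwendolyn, Ronan, and Gemma each take ₹165,000.

Gwendolyn receives ₹165,000.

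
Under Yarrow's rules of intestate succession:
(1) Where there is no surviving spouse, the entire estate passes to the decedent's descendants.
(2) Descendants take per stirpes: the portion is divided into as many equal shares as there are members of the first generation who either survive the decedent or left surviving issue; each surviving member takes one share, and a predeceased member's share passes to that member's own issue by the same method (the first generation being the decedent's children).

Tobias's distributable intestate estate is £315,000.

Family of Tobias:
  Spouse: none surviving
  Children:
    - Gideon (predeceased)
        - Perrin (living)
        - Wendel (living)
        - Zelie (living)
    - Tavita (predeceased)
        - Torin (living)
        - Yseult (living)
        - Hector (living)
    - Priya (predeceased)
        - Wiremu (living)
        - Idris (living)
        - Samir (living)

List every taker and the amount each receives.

Perrin: £35,000; Wendel: £35,000; Zelie: £35,000; Torin: £35,000; Yseult: £35,000; Hector: £35,000; Wiremu: £35,000; Idris: £35,000; Samir: £35,000

The entire £315,000 passes to the descendants.
That amount (£315,000) is divided into 3 shares of £105,000: Gideon's £105,000 share passes to Gideon's issue; Tavita's £105,000 share passes to Tavita's issue; Priya's £105,000 share passes to Priya's issue.
Gideon's share (£105,000) is divided into 3 shares of £35,000: Perrin, Wendel, and Zelie each take £35,000.
Tavita's share (£105,000) is divided into 3 shares of £35,000: Torin, Yseult, and Hector each take £35,000.
Priya's share (£105,000) is divided into 3 shares of £35,000: Wiremu, Idris, and Samir each take £35,000.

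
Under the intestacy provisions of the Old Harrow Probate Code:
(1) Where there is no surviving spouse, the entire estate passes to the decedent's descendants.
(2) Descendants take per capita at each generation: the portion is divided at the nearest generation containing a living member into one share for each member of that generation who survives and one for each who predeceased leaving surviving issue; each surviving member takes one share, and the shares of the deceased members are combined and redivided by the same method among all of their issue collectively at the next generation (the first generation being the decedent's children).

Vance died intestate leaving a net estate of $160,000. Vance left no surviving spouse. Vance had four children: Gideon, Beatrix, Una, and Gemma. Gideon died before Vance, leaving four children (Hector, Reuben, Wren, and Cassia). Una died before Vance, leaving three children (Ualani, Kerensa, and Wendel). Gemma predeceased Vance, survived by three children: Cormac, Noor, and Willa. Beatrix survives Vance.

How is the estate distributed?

The entire $160,000 passes to the descendants.
That amount ($160,000) is divided at the children's generation into 4 shares of $40,000. Beatrix takes $40,000. The 3 shares of the deceased (Gideon, Una, and Gemma) are combined into a pool of $120,000.
That pool ($120,000) is divided at the grandchildren's generation equally among Hector, Reuben, Wren, Cassia, Ualani, Kerensa, Wendel, Cormac, Noor, and Willa: $12,000 each.

Hector: $12,000; Reuben: $12,000; Wren: $12,000; Cassia: $12,000; Beatrix: $40,000; Ualani: $12,000; Kerensa: $12,000; Wendel: $12,000; Cormac: $12,000; Noor: $12,000; Willa: $12,000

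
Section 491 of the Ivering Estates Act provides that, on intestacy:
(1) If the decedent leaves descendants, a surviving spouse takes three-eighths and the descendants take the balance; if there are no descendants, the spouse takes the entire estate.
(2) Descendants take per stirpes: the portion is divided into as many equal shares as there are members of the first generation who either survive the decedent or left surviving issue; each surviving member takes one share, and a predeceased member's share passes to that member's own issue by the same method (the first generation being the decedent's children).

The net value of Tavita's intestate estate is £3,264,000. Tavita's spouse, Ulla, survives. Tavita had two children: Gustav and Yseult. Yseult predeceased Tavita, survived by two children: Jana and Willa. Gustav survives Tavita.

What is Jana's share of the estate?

Ulla takes three-eighths of £3,264,000 = £1,224,000. The remaining £2,040,000 passes to the descendants.
The descendants' portion (£2,040,000) is divided into 2 shares of £1,020,000: Gustav takes £1,020,000; Yseult's £1,020,000 share passes to Yseult's issue.
Yseult's share (£1,020,000) is divided into 2 shares of £510,000: Jana and Willa each take £510,000.

Jana receives £510,000.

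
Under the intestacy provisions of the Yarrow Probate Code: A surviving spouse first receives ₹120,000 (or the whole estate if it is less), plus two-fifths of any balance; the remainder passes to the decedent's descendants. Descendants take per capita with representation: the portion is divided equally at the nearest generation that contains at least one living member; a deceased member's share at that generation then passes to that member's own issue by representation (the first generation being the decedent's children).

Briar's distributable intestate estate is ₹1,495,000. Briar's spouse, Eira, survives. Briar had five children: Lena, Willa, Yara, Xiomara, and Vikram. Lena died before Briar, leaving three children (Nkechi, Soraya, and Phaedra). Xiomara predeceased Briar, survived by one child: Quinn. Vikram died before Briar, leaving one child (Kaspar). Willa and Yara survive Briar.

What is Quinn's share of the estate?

Quinn receives ₹165,000.

Eira first takes ₹120,000, leaving a balance of ₹1,375,000. Eira then takes two-fifths of the balance (₹550,000), for a total of ₹670,000. The remaining ₹825,000 passes to the descendants.
The descendants' portion (₹825,000) is divided into 5 shares of ₹165,000: Willa and Yara each take ₹165,000; Lena's ₹165,000 share passes to Lena's issue; Xiomara's ₹165,000 share passes to Xiomara's issue; Vikram's ₹165,000 share passes to Vikram's issue.
Lena's share (₹165,000) is divided into 3 shares of ₹55,000: Nkechi, Soraya, and Phaedra each take ₹55,000.
Xiomara's share (₹165,000) passes entirely to Quinn.
Vikram's share (₹165,000) passes entirely to Kaspar.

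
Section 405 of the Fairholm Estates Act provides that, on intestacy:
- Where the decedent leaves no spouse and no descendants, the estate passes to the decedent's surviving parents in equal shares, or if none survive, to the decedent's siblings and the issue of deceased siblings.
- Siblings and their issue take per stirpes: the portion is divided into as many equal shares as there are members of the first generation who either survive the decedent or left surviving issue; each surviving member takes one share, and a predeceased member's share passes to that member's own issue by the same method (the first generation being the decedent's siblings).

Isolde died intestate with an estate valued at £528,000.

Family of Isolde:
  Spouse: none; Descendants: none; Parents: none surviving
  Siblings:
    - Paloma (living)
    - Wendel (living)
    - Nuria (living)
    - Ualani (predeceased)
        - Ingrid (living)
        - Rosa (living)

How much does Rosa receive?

Rosa receives £66,000.

The entire £528,000 passes to the siblings and their issue.
That amount (£528,000) is divided into 4 shares of £132,000: Paloma, Wendel, and Nuria each take £132,000; Ualani's £132,000 share passes to Ualani's issue.
Ualani's share (£132,000) is divided into 2 shares of £66,000: Ingrid and Rosa each take £66,000.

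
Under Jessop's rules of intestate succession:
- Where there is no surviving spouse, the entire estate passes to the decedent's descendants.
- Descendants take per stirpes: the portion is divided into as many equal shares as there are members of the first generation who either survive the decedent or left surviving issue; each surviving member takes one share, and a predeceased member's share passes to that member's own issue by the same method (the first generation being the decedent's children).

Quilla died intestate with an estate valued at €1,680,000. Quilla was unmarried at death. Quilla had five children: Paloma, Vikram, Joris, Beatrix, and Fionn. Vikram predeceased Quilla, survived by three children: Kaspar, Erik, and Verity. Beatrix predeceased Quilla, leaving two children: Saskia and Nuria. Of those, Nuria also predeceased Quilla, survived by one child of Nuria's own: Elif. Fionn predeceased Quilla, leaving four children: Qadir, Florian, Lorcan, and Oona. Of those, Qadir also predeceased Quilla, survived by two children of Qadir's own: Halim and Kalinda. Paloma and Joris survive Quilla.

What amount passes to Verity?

Verity receives €112,000.

The entire €1,680,000 passes to the descendants.
That amount (€1,680,000) is divided into 5 shares of €336,000: Paloma and Joris each take €336,000; Vikram's €336,000 share passes to Vikram's issue; Beatrix's €336,000 share passes to Beatrix's issue; Fionn's €336,000 share passes to Fionn's issue.
Vikram's share (€336,000) is divided into 3 shares of €112,000: Kaspar, Erik, and Verity each take €112,000.
Beatrix's share (€336,000) is divided into 2 shares of €168,000: Saskia takes €168,000; Nuria's €168,000 share passes to Nuria's issue.
Nuria's share (€168,000) passes entirely to Elif.
Fionn's share (€336,000) is divided into 4 shares of €84,000: Florian, Lorcan, and Oona each take €84,000; Qadir's €84,000 share passes to Qadir's issue.
Qadir's share (€84,000) is divided into 2 shares of €42,000: Halim and Kalinda each take €42,000.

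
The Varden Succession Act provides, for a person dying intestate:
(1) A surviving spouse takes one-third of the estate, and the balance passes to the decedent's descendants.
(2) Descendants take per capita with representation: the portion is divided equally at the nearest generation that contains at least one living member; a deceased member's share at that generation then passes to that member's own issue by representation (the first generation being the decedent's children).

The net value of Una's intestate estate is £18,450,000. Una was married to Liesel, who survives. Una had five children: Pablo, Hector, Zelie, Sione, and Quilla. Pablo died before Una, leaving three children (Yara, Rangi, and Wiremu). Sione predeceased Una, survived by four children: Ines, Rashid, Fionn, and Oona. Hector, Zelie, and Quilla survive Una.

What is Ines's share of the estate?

Liesel takes one-third of £18,450,000 = £6,150,000. The remaining £12,300,000 passes to the descendants.
The descendants' portion (£12,300,000) is divided into 5 shares of £2,460,000: Hector, Zelie, and Quilla each take £2,460,000; Pablo's £2,460,000 share passes to Pablo's issue; Sione's £2,460,000 share passes to Sione's issue.
Pablo's share (£2,460,000) is divided into 3 shares of £820,000: Yara, Rangi, and Wiremu each take £820,000.
Sione's share (£2,460,000) is divided into 4 shares of £615,000: Ines, Rashid, Fionn, and Oona each take £615,000.

Ines receives £615,000.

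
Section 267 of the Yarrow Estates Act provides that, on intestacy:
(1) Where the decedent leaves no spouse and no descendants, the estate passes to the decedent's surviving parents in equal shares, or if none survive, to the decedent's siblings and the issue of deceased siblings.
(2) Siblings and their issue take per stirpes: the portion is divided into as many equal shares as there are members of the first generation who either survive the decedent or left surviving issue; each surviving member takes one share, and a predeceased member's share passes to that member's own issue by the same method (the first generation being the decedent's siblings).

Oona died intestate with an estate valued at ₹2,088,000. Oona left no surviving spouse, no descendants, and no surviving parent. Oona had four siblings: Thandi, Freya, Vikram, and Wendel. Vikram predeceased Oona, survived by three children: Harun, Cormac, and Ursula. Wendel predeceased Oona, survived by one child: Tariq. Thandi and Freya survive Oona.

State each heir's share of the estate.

The entire ₹2,088,000 passes to the siblings and their issue.
That amount (₹2,088,000) is divided into 4 shares of ₹522,000: Thandi and Freya each take ₹522,000; Vikram's ₹522,000 share passes to Vikram's issue; Wendel's ₹522,000 share passes to Wendel's issue.
Vikram's share (₹522,000) is divided into 3 shares of ₹174,000: Harun, Cormac, and Ursula each take ₹174,000.
Wendel's share (₹522,000) passes entirely to Tariq.

Thandi: ₹522,000; Freya: ₹522,000; Harun: ₹174,000; Cormac: ₹174,000; Ursula: ₹174,000; Tariq: ₹522,000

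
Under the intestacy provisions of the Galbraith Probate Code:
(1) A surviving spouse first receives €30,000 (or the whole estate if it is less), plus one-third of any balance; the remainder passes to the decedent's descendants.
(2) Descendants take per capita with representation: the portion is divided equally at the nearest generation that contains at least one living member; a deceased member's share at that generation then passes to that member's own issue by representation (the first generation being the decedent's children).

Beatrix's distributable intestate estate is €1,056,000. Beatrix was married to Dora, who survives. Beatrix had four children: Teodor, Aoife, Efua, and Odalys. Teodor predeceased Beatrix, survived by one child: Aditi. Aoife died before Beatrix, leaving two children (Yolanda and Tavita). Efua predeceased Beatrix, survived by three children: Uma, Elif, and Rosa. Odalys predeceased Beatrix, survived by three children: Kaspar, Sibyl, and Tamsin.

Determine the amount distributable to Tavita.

Tavita receives €76,000.

Dora first takes €30,000, leaving a balance of €1,026,000. Dora then takes one-third of the balance (€342,000), for a total of €372,000. The remaining €684,000 passes to the descendants.
No child survives, so the initial division is made at the grandchildren's generation.
The descendants' portion (€684,000) is divided into 9 shares of €76,000: Aditi, Yolanda, Tavita, Uma, Elif, Rosa, Kaspar, Sibyl, and Tamsin each take €76,000.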